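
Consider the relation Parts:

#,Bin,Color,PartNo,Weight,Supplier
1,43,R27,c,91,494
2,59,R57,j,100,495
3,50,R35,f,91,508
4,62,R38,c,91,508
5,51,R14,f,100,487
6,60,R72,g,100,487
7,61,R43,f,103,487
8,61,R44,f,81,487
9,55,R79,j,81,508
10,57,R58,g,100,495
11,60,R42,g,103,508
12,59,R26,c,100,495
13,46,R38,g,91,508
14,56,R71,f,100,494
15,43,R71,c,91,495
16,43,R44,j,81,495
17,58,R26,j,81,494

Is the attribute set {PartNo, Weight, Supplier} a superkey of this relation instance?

All 17 rows have distinct {PartNo, Weight, Supplier} values, so {PartNo, Weight, Supplier} → (all attributes) holds and {PartNo, Weight, Supplier} is a superkey.

Yes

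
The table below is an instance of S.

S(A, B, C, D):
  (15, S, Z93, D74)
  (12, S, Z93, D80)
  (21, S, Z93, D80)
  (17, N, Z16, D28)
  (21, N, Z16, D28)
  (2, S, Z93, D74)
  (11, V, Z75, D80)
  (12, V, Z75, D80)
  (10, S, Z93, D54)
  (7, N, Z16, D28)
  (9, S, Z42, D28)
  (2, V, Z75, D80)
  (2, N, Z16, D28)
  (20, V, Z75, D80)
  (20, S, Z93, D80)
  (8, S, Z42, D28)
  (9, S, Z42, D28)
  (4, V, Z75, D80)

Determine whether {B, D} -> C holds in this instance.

(B=S, D=D74): 2 rows → C = Z93, Z93 ✓
(B=S, D=D80): 3 rows → C = Z93, Z93, Z93 ✓
(B=N, D=D28): 4 rows → C = Z16, Z16, Z16, Z16 ✓
(B=V, D=D80): 5 rows → C = Z75, Z75, Z75, Z75, Z75 ✓
(B=S, D=D54): 1 row → C = Z93 ✓
(B=S, D=D28): 3 rows → C = Z42, Z42, Z42 ✓
Every {B, D} value is associated with a single C value, so {B, D} -> C holds.

Yes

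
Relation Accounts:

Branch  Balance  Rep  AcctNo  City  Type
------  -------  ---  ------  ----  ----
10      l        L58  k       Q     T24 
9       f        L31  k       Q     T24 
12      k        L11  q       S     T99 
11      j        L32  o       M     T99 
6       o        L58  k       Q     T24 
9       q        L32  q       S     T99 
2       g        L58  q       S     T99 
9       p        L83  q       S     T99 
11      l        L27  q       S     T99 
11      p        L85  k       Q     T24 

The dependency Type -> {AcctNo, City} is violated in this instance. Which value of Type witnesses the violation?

Type=T24: 4 rows → {AcctNo,City} = (k, Q), (k, Q), (k, Q), (k, Q) ✓
Type=T99: 6 rows → {AcctNo,City} takes values {(q, S), (o, M)} — violation
The only Type value with inconsistent RHS is Type=T99.

T99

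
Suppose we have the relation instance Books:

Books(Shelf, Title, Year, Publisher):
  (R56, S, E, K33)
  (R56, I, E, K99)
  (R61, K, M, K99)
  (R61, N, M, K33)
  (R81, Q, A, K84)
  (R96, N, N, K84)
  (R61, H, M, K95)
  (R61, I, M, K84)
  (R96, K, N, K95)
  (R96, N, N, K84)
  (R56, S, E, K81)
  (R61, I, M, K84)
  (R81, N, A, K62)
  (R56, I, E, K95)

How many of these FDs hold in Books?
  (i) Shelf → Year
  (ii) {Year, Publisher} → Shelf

2

(i) Shelf → Year: every LHS value maps to a single RHS value — holds.
(ii) {Year, Publisher} → Shelf: every LHS value maps to a single RHS value — holds.
2 of the 2 dependencies hold.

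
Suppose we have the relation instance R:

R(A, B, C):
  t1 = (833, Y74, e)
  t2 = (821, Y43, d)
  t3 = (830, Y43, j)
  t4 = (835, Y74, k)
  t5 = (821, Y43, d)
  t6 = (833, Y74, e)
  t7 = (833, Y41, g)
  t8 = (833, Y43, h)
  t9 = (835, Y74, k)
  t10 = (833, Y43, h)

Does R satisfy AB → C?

Yes

(A=833, B=Y74): rows 1, 6 → C = e, e ✓
(A=821, B=Y43): rows 2, 5 → C = d, d ✓
(A=830, B=Y43): row 3 → C = j ✓
(A=835, B=Y74): rows 4, 9 → C = k, k ✓
(A=833, B=Y41): row 7 → C = g ✓
(A=833, B=Y43): rows 8, 10 → C = h, h ✓
Every AB value is associated with a single C value, so AB → C holds.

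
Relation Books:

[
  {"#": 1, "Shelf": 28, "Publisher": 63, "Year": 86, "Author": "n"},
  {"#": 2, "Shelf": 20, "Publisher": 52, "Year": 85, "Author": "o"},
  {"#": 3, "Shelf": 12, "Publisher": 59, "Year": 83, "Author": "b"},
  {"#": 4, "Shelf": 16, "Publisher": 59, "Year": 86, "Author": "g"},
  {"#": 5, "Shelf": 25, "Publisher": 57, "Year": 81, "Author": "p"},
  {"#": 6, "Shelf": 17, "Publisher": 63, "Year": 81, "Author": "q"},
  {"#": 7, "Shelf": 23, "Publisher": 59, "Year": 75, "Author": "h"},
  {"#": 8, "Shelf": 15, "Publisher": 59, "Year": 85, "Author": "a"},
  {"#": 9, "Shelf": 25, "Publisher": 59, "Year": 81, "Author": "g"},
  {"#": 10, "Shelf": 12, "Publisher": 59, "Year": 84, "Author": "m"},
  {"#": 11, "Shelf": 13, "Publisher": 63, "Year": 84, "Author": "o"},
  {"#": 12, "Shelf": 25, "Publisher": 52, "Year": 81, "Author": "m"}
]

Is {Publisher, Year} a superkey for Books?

Yes

All 12 rows have distinct {Publisher, Year} values, so {Publisher, Year} → (all attributes) holds and {Publisher, Year} is a superkey.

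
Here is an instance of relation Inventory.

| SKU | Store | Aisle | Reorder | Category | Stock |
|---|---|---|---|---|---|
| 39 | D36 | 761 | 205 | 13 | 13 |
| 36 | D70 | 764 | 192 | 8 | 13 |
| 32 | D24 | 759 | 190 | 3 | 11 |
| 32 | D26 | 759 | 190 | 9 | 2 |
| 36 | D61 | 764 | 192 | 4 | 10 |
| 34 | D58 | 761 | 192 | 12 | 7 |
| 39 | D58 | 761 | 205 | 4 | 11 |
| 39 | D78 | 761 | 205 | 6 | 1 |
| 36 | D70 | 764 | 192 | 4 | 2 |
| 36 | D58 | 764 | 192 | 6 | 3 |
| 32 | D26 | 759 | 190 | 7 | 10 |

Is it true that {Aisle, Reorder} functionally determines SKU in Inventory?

Yes

(Aisle=761, Reorder=205): 3 rows → SKU = 39, 39, 39 ✓
(Aisle=764, Reorder=192): 4 rows → SKU = 36, 36, 36, 36 ✓
(Aisle=759, Reorder=190): 3 rows → SKU = 32, 32, 32 ✓
(Aisle=761, Reorder=192): 1 row → SKU = 34 ✓
Every {Aisle, Reorder} value is associated with a single SKU value, so {Aisle, Reorder} -> SKU holds.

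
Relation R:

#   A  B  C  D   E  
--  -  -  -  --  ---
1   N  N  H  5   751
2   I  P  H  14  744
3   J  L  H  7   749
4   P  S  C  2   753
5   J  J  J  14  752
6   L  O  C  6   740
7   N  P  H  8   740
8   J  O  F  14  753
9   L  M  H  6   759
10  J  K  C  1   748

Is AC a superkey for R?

Rows 1 and 7 have the same AC value (A=N, C=H) but are distinct tuples, so AC does not determine every attribute — not a superkey.

No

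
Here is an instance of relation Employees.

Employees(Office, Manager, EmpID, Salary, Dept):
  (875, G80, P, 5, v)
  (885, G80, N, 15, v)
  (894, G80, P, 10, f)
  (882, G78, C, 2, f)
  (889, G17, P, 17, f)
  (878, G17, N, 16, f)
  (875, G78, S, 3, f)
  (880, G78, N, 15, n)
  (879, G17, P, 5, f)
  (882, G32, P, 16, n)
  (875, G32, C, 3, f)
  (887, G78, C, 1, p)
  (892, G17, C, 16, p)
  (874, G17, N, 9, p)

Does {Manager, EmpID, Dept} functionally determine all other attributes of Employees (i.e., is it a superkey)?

No

Two distinct rows share (Manager=G17, EmpID=P, Dept=f), so {Manager, EmpID, Dept} does not determine every attribute — not a superkey.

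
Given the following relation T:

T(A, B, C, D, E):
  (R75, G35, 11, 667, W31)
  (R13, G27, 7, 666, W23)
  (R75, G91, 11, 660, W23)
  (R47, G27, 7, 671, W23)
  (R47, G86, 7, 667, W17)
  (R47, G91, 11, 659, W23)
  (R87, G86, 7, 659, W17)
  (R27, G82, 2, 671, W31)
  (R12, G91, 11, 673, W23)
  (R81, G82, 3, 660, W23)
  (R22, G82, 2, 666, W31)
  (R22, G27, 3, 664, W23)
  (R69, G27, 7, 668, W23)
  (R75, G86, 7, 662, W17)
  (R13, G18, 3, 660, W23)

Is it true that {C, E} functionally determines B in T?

No

(C=11, E=W31): 1 row → B = G35 ✓
(C=7, E=W23): 3 rows → B = G27, G27, G27 ✓
(C=11, E=W23): 3 rows → B = G91, G91, G91 ✓
(C=7, E=W17): 3 rows → B = G86, G86, G86 ✓
(C=2, E=W31): 2 rows → B = G82, G82 ✓
(C=3, E=W23): 3 rows → B takes values {G82, G27, G18} — violation
Two rows agree on {C, E} but differ on B, so {C, E} -> B does not hold.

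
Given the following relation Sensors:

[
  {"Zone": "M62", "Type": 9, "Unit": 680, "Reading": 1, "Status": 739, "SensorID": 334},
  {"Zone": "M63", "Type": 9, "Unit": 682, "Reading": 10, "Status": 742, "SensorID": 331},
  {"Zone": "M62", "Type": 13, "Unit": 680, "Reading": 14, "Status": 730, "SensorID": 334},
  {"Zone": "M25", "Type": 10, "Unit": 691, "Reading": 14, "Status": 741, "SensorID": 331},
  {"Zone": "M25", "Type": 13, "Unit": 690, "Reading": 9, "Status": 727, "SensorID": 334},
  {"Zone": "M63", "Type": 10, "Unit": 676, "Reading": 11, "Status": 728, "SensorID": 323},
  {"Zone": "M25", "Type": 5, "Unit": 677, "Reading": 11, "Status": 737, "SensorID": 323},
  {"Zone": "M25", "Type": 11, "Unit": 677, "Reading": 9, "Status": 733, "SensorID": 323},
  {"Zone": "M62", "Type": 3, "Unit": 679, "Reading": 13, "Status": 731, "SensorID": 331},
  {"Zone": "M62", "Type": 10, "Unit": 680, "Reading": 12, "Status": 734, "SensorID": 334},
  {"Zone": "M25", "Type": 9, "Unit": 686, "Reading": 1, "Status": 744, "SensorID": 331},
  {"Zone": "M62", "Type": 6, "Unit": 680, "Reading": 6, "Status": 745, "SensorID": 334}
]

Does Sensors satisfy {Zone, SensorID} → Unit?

No

(Zone=M62, SensorID=334): 4 rows → Unit = 680, 680, 680, 680 ✓
(Zone=M63, SensorID=331): 1 row → Unit = 682 ✓
(Zone=M25, SensorID=331): 2 rows → Unit takes values {691, 686} — violation
(Zone=M25, SensorID=334): 1 row → Unit = 690 ✓
(Zone=M63, SensorID=323): 1 row → Unit = 676 ✓
(Zone=M25, SensorID=323): 2 rows → Unit = 677, 677 ✓
(Zone=M62, SensorID=331): 1 row → Unit = 679 ✓
Two rows agree on {Zone, SensorID} but differ on Unit, so {Zone, SensorID} → Unit does not hold.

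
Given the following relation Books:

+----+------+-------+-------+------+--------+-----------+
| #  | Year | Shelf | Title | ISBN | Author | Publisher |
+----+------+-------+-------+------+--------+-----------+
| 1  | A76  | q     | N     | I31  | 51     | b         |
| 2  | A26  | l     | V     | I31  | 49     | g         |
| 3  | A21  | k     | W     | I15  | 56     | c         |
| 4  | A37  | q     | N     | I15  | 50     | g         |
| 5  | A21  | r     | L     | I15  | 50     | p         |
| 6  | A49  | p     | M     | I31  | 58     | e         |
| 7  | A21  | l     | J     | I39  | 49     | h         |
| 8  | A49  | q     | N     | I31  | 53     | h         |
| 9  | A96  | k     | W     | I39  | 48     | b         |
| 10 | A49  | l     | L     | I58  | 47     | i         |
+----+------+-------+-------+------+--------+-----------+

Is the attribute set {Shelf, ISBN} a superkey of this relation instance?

Rows 1 and 8 have the same {Shelf, ISBN} value (Shelf=q, ISBN=I31) but are distinct tuples, so {Shelf, ISBN} does not determine every attribute — not a superkey.

No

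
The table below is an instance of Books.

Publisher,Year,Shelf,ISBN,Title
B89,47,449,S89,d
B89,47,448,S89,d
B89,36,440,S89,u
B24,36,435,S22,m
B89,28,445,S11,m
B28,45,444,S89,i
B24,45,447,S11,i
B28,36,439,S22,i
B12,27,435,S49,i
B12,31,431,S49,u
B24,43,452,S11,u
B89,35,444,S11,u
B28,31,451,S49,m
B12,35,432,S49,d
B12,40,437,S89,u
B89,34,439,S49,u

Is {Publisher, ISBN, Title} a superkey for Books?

No

Two distinct rows share (Publisher=B89, ISBN=S89, Title=d), so {Publisher, ISBN, Title} does not determine every attribute — not a superkey.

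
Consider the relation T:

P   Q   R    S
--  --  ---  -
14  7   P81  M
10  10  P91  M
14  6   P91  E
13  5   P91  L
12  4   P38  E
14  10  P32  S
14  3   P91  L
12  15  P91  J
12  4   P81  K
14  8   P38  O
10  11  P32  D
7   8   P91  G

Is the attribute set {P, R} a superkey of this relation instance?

No

Two distinct rows share (P=14, R=P91), so {P, R} does not determine every attribute — not a superkey.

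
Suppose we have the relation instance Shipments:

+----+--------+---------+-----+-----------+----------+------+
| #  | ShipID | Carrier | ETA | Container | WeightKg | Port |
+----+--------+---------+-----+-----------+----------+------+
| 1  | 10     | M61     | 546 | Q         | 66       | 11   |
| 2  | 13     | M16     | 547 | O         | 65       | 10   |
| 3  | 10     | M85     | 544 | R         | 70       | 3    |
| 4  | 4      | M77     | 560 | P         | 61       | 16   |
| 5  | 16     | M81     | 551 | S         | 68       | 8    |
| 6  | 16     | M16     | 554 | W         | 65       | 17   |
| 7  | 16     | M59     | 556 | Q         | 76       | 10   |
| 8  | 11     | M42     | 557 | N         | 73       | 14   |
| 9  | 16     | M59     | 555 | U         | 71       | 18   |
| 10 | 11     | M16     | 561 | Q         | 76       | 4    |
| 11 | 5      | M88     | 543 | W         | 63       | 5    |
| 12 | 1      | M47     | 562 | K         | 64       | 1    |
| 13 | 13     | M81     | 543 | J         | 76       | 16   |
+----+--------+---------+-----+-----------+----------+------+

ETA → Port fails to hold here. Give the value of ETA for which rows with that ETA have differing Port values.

ETA=546: row 1 → Port = 11 ✓
ETA=547: row 2 → Port = 10 ✓
ETA=544: row 3 → Port = 3 ✓
ETA=560: row 4 → Port = 16 ✓
ETA=551: row 5 → Port = 8 ✓
ETA=554: row 6 → Port = 17 ✓
ETA=556: row 7 → Port = 10 ✓
ETA=557: row 8 → Port = 14 ✓
ETA=555: row 9 → Port = 18 ✓
ETA=561: row 10 → Port = 4 ✓
ETA=543: rows 11, 13 → Port takes values {5, 16} — violation
ETA=562: row 12 → Port = 1 ✓
The only ETA value with inconsistent Port is ETA=543.

543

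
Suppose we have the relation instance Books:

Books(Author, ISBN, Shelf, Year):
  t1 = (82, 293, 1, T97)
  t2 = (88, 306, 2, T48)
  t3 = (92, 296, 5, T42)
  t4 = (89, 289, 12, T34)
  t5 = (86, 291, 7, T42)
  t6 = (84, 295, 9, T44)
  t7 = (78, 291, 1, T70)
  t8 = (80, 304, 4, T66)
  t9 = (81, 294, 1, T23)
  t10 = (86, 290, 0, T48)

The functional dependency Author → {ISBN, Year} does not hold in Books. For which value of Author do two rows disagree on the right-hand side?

Author=82: row 1 → {ISBN,Year} = (293, T97) ✓
Author=88: row 2 → {ISBN,Year} = (306, T48) ✓
Author=92: row 3 → {ISBN,Year} = (296, T42) ✓
Author=89: row 4 → {ISBN,Year} = (289, T34) ✓
Author=86: rows 5, 10 → {ISBN,Year} takes values {(291, T42), (290, T48)} — violation
Author=84: row 6 → {ISBN,Year} = (295, T44) ✓
Author=78: row 7 → {ISBN,Year} = (291, T70) ✓
Author=80: row 8 → {ISBN,Year} = (304, T66) ✓
Author=81: row 9 → {ISBN,Year} = (294, T23) ✓
The only Author value with inconsistent RHS is Author=86.

86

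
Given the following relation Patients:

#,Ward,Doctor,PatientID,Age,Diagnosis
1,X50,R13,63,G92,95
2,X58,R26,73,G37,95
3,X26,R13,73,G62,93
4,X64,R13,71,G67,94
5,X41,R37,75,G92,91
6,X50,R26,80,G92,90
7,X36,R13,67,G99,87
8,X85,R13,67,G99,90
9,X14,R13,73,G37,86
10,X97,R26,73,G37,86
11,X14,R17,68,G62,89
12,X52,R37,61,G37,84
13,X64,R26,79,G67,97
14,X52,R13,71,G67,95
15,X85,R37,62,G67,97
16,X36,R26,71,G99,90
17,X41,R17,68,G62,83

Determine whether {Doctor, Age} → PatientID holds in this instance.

Yes

(Doctor=R13, Age=G92): row 1 → PatientID = 63 ✓
(Doctor=R26, Age=G37): rows 2, 10 → PatientID = 73, 73 ✓
(Doctor=R13, Age=G62): row 3 → PatientID = 73 ✓
(Doctor=R13, Age=G67): rows 4, 14 → PatientID = 71, 71 ✓
(Doctor=R37, Age=G92): row 5 → PatientID = 75 ✓
(Doctor=R26, Age=G92): row 6 → PatientID = 80 ✓
(Doctor=R13, Age=G99): rows 7, 8 → PatientID = 67, 67 ✓
(Doctor=R13, Age=G37): row 9 → PatientID = 73 ✓
(Doctor=R17, Age=G62): rows 11, 17 → PatientID = 68, 68 ✓
(Doctor=R37, Age=G37): row 12 → PatientID = 61 ✓
(Doctor=R26, Age=G67): row 13 → PatientID = 79 ✓
(Doctor=R37, Age=G67): row 15 → PatientID = 62 ✓
(Doctor=R26, Age=G99): row 16 → PatientID = 71 ✓
Every {Doctor, Age} value is associated with a single PatientID value, so {Doctor, Age} → PatientID holds.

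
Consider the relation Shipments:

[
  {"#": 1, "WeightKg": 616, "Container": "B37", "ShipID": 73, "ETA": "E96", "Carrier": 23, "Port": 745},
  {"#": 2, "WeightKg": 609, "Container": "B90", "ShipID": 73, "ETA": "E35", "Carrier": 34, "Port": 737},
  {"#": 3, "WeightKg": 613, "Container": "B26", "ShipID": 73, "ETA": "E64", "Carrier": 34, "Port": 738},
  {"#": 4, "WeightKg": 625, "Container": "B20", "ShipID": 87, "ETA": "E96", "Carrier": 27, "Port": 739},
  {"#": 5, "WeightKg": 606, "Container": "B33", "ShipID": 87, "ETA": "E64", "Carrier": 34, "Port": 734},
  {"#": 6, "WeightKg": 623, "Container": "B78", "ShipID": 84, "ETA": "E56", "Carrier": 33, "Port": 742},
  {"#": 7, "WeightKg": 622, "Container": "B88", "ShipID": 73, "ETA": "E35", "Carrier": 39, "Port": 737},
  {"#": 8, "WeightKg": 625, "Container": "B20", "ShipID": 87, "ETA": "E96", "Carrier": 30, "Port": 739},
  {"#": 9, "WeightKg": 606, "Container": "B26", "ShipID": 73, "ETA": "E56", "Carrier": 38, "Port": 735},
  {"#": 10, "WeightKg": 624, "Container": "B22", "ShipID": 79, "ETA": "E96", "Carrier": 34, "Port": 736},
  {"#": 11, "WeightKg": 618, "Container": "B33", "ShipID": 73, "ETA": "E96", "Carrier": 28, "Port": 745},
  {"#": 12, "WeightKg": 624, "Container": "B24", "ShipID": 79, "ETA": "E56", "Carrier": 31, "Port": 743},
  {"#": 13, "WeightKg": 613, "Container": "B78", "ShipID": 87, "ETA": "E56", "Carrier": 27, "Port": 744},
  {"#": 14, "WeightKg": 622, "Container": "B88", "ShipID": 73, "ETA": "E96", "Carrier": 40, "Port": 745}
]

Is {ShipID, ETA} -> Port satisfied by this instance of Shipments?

Yes

(ShipID=73, ETA=E96): rows 1, 11, 14 → Port = 745, 745, 745 ✓
(ShipID=73, ETA=E35): rows 2, 7 → Port = 737, 737 ✓
(ShipID=73, ETA=E64): row 3 → Port = 738 ✓
(ShipID=87, ETA=E96): rows 4, 8 → Port = 739, 739 ✓
(ShipID=87, ETA=E64): row 5 → Port = 734 ✓
(ShipID=84, ETA=E56): row 6 → Port = 742 ✓
(ShipID=73, ETA=E56): row 9 → Port = 735 ✓
(ShipID=79, ETA=E96): row 10 → Port = 736 ✓
(ShipID=79, ETA=E56): row 12 → Port = 743 ✓
(ShipID=87, ETA=E56): row 13 → Port = 744 ✓
Every {ShipID, ETA} value is associated with a single Port value, so {ShipID, ETA} -> Port holds.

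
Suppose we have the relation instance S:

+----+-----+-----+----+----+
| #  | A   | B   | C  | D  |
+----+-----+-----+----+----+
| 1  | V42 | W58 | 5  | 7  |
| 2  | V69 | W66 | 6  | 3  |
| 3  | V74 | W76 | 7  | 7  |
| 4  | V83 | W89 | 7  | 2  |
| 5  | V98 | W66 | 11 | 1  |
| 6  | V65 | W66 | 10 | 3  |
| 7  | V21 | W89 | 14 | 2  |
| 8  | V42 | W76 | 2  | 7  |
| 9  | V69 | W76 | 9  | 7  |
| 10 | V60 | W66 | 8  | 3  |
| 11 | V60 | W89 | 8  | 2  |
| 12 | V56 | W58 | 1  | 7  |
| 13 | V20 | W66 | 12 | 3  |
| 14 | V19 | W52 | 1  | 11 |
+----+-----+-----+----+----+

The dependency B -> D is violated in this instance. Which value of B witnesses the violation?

W66

B=W58: rows 1, 12 → D = 7, 7 ✓
B=W66: rows 2, 5, 6, 10, 13 → D takes values {3, 1} — violation
B=W76: rows 3, 8, 9 → D = 7, 7, 7 ✓
B=W89: rows 4, 7, 11 → D = 2, 2, 2 ✓
B=W52: row 14 → D = 11 ✓
The only B value with inconsistent D is B=W66.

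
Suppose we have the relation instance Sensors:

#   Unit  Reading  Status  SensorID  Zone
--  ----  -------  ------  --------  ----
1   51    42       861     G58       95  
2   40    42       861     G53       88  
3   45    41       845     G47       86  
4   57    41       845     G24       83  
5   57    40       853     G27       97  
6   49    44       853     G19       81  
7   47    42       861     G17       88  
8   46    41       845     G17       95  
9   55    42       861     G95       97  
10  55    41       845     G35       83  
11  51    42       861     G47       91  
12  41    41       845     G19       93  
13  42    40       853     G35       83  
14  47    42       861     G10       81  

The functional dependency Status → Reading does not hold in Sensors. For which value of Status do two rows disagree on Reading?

Status=861: rows 1, 2, 7, 9, 11, 14 → Reading = 42, 42, 42, 42, 42, 42 ✓
Status=845: rows 3, 4, 8, 10, 12 → Reading = 41, 41, 41, 41, 41 ✓
Status=853: rows 5, 6, 13 → Reading takes values {40, 44} — violation
The only Status value with inconsistent Reading is Status=853.

853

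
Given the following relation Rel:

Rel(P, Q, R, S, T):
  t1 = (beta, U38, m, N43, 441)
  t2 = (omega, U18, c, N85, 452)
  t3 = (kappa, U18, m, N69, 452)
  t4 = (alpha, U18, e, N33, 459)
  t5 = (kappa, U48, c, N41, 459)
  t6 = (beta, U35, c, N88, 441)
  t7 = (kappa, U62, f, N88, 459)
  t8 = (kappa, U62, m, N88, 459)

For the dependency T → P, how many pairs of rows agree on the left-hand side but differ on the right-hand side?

T=441: all 2 rows agree on P — 0 pairs.
T=452: violating pairs (2,3) — 1 pair.
T=459: violating pairs (4,5), (4,7), (4,8) — 3 pairs.

4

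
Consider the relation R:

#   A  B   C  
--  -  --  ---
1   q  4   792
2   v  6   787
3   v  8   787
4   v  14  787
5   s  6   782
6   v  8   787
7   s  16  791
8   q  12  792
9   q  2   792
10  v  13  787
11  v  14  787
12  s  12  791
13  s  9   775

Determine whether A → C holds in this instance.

No

A=q: rows 1, 8, 9 → C = 792, 792, 792 ✓
A=v: rows 2, 3, 4, 6, 10, 11 → C = 787, 787, 787, 787, 787, 787 ✓
A=s: rows 5, 7, 12, 13 → C takes values {782, 791, 775} — violation
Two rows agree on A but differ on C, so A → C does not hold.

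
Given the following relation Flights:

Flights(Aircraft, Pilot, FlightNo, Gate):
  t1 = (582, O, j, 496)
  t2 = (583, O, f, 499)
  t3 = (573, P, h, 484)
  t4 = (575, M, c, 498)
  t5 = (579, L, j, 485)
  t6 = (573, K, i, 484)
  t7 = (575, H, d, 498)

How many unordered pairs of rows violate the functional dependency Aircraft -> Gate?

Aircraft=573: all 2 rows agree on Gate — 0 pairs.
Aircraft=575: all 2 rows agree on Gate — 0 pairs.

0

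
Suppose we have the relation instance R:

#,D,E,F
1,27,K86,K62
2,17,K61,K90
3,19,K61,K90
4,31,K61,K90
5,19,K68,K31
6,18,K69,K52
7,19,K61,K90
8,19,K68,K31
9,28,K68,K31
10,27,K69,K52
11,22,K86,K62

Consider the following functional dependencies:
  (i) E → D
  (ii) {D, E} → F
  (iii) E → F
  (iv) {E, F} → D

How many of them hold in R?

2

(i) E → D: E=K86: rows 1, 11 → D takes values {27, 22} — violation; E=K61: rows 2, 3, 4, 7 → D takes values {17, 19, 31} — violation; E=K68: rows 5, 8, 9 → D takes values {19, 28} — violation; E=K69: rows 6, 10 → D takes values {18, 27} — violation — fails.
(ii) {D, E} → F: every LHS value maps to a single RHS value — holds.
(iii) E → F: every LHS value maps to a single RHS value — holds.
(iv) {E, F} → D: (E=K86, F=K62): rows 1, 11 → D takes values {27, 22} — violation; (E=K61, F=K90): rows 2, 3, 4, 7 → D takes values {17, 19, 31} — violation; (E=K68, F=K31): rows 5, 8, 9 → D takes values {19, 28} — violation; (E=K69, F=K52): rows 6, 10 → D takes values {18, 27} — violation — fails.
2 of the 4 dependencies hold.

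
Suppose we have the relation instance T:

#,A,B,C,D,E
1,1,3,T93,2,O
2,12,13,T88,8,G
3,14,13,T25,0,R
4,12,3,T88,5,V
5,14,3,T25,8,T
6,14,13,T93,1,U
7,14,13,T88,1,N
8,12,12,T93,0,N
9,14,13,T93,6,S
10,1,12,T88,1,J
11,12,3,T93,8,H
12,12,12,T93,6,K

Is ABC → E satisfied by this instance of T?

(A=1, B=3, C=T93): row 1 → E = O ✓
(A=12, B=13, C=T88): row 2 → E = G ✓
(A=14, B=13, C=T25): row 3 → E = R ✓
(A=12, B=3, C=T88): row 4 → E = V ✓
(A=14, B=3, C=T25): row 5 → E = T ✓
(A=14, B=13, C=T93): rows 6, 9 → E takes values {U, S} — violation
(A=14, B=13, C=T88): row 7 → E = N ✓
(A=12, B=12, C=T93): rows 8, 12 → E takes values {N, K} — violation
(A=1, B=12, C=T88): row 10 → E = J ✓
(A=12, B=3, C=T93): row 11 → E = H ✓
Two rows agree on ABC but differ on E, so ABC → E does not hold.

No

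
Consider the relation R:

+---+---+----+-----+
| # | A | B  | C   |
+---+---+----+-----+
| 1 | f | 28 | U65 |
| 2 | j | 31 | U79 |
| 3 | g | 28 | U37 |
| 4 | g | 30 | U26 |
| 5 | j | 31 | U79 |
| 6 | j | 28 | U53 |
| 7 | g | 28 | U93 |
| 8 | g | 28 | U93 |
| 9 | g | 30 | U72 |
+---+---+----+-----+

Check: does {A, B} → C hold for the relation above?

(A=f, B=28): row 1 → C = U65 ✓
(A=j, B=31): rows 2, 5 → C = U79, U79 ✓
(A=g, B=28): rows 3, 7, 8 → C takes values {U37, U93} — violation
(A=g, B=30): rows 4, 9 → C takes values {U26, U72} — violation
(A=j, B=28): row 6 → C = U53 ✓
Two rows agree on {A, B} but differ on C, so {A, B} → C does not hold.

No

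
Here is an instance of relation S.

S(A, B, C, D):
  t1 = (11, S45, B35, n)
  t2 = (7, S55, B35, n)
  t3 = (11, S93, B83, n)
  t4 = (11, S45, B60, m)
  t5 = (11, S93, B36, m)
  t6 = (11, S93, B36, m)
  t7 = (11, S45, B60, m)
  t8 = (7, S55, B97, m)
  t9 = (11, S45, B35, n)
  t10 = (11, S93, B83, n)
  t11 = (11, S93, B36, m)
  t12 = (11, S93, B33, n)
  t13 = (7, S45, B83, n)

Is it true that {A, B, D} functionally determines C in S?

No

(A=11, B=S45, D=n): rows 1, 9 → C = B35, B35 ✓
(A=7, B=S55, D=n): row 2 → C = B35 ✓
(A=11, B=S93, D=n): rows 3, 10, 12 → C takes values {B83, B33} — violation
(A=11, B=S45, D=m): rows 4, 7 → C = B60, B60 ✓
(A=11, B=S93, D=m): rows 5, 6, 11 → C = B36, B36, B36 ✓
(A=7, B=S55, D=m): row 8 → C = B97 ✓
(A=7, B=S45, D=n): row 13 → C = B83 ✓
Two rows agree on {A, B, D} but differ on C, so {A, B, D} → C does not hold.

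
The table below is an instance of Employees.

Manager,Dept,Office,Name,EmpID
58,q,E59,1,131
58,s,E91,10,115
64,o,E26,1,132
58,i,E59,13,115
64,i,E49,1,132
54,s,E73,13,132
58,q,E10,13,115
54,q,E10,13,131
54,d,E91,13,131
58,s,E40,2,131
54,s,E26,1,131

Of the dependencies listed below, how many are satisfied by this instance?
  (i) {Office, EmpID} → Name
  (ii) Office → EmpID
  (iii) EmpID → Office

1

(i) {Office, EmpID} → Name: every LHS value maps to a single RHS value — holds.
(ii) Office → EmpID: Office=E59: 2 rows → EmpID takes values {131, 115} — violation; Office=E91: 2 rows → EmpID takes values {115, 131} — violation; Office=E26: 2 rows → EmpID takes values {132, 131} — violation; Office=E10: 2 rows → EmpID takes values {115, 131} — violation — fails.
(iii) EmpID → Office: EmpID=131: 5 rows → Office takes values {E59, E10, E91, E40, E26} — violation; EmpID=115: 3 rows → Office takes values {E91, E59, E10} — violation; EmpID=132: 3 rows → Office takes values {E26, E49, E73} — violation — fails.
1 of the 3 dependencies holds.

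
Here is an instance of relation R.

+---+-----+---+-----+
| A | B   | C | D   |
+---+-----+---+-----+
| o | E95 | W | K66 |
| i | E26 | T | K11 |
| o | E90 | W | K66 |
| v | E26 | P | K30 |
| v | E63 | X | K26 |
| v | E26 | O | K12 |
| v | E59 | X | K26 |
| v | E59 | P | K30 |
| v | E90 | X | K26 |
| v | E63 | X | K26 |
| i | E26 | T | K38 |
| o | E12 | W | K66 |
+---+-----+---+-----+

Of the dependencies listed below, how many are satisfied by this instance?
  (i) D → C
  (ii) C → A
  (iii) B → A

(i) D → C: every LHS value maps to a single RHS value — holds.
(ii) C → A: every LHS value maps to a single RHS value — holds.
(iii) B → A: B=E26: 4 rows → A takes values {i, v} — violation; B=E90: 2 rows → A takes values {o, v} — violation — fails.
2 of the 3 dependencies hold.

2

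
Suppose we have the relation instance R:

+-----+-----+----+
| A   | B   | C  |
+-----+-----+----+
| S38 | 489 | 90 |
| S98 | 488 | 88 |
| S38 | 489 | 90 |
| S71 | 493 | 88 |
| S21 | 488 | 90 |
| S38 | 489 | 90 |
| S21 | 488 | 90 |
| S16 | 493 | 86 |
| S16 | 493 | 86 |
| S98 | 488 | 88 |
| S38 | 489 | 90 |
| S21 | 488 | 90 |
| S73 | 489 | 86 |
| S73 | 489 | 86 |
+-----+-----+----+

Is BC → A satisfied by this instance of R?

Yes

(B=489, C=90): 4 rows → A = S38, S38, S38, S38 ✓
(B=488, C=88): 2 rows → A = S98, S98 ✓
(B=493, C=88): 1 row → A = S71 ✓
(B=488, C=90): 3 rows → A = S21, S21, S21 ✓
(B=493, C=86): 2 rows → A = S16, S16 ✓
(B=489, C=86): 2 rows → A = S73, S73 ✓
Every BC value is associated with a single A value, so BC → A holds.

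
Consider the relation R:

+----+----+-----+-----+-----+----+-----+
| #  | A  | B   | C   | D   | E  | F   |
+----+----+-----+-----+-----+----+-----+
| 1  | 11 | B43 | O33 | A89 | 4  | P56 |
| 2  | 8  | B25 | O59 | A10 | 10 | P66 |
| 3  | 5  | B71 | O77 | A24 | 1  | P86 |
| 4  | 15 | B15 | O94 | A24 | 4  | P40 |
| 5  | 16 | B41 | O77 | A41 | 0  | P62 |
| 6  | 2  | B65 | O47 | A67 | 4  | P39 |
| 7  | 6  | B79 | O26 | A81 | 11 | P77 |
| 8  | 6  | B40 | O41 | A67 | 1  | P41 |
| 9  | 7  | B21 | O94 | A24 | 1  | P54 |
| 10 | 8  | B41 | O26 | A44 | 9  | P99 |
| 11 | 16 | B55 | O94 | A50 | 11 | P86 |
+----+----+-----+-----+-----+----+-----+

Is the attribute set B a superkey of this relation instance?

No

Rows 5 and 10 have the same B value B=B41 but are distinct tuples, so B does not determine every attribute — not a superkey.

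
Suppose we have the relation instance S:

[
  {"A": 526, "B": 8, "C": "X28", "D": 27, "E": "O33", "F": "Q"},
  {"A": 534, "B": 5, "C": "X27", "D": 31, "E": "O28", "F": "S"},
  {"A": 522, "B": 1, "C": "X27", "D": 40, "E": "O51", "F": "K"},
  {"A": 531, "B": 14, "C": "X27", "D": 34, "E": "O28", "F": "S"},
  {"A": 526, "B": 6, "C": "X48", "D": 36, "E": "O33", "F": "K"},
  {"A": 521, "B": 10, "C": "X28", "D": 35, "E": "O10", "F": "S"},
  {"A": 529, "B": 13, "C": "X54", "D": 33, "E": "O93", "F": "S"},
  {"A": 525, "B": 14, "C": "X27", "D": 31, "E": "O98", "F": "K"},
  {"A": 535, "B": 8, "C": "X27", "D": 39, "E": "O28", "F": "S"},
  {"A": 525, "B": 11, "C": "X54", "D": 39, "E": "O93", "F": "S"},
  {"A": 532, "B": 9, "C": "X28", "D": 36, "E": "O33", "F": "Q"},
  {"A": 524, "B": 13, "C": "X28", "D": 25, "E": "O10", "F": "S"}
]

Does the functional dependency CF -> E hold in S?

(C=X28, F=Q): 2 rows → E = O33, O33 ✓
(C=X27, F=S): 3 rows → E = O28, O28, O28 ✓
(C=X27, F=K): 2 rows → E takes values {O51, O98} — violation
(C=X48, F=K): 1 row → E = O33 ✓
(C=X28, F=S): 2 rows → E = O10, O10 ✓
(C=X54, F=S): 2 rows → E = O93, O93 ✓
Two rows agree on CF but differ on E, so CF -> E does not hold.

No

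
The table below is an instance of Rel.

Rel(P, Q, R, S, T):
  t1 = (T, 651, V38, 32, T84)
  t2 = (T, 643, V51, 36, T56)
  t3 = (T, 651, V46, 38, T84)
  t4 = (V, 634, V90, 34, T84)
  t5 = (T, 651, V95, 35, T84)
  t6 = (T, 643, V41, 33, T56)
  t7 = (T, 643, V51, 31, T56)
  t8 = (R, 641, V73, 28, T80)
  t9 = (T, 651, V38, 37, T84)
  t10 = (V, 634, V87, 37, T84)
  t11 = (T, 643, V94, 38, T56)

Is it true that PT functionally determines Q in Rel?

Yes

(P=T, T=T84): rows 1, 3, 5, 9 → Q = 651, 651, 651, 651 ✓
(P=T, T=T56): rows 2, 6, 7, 11 → Q = 643, 643, 643, 643 ✓
(P=V, T=T84): rows 4, 10 → Q = 634, 634 ✓
(P=R, T=T80): row 8 → Q = 641 ✓
Every PT value is associated with a single Q value, so PT -> Q holds.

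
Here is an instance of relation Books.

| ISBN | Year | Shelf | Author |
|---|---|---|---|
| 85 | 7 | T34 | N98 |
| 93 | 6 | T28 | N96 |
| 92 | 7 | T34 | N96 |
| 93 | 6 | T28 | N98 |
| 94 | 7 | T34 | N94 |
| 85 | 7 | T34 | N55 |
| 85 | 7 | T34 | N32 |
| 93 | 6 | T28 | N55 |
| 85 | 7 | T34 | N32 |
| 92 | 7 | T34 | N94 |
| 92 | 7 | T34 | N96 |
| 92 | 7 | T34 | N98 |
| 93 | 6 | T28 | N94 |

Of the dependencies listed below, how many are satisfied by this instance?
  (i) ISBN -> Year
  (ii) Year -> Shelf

2

(i) ISBN -> Year: every LHS value maps to a single RHS value — holds.
(ii) Year -> Shelf: every LHS value maps to a single RHS value — holds.
2 of the 2 dependencies hold.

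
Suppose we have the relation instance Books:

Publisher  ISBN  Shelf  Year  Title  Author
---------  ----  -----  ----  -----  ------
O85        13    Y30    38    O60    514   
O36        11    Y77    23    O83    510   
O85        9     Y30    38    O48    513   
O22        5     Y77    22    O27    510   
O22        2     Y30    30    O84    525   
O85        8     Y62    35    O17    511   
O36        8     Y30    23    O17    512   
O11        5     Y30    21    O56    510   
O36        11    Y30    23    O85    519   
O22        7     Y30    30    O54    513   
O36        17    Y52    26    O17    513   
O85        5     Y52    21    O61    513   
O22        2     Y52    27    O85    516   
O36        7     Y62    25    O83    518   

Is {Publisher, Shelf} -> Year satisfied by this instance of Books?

(Publisher=O85, Shelf=Y30): 2 rows → Year = 38, 38 ✓
(Publisher=O36, Shelf=Y77): 1 row → Year = 23 ✓
(Publisher=O22, Shelf=Y77): 1 row → Year = 22 ✓
(Publisher=O22, Shelf=Y30): 2 rows → Year = 30, 30 ✓
(Publisher=O85, Shelf=Y62): 1 row → Year = 35 ✓
(Publisher=O36, Shelf=Y30): 2 rows → Year = 23, 23 ✓
(Publisher=O11, Shelf=Y30): 1 row → Year = 21 ✓
(Publisher=O36, Shelf=Y52): 1 row → Year = 26 ✓
(Publisher=O85, Shelf=Y52): 1 row → Year = 21 ✓
(Publisher=O22, Shelf=Y52): 1 row → Year = 27 ✓
(Publisher=O36, Shelf=Y62): 1 row → Year = 25 ✓
Every {Publisher, Shelf} value is associated with a single Year value, so {Publisher, Shelf} -> Year holds.

Yes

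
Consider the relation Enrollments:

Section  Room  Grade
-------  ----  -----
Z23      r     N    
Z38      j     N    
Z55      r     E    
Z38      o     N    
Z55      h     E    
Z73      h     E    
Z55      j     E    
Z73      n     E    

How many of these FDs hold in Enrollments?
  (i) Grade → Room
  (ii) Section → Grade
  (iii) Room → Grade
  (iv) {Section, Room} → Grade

2

(i) Grade → Room: Grade=N: 3 rows → Room takes values {r, j, o} — violation; Grade=E: 5 rows → Room takes values {r, h, j, n} — violation — fails.
(ii) Section → Grade: every LHS value maps to a single RHS value — holds.
(iii) Room → Grade: Room=r: 2 rows → Grade takes values {N, E} — violation; Room=j: 2 rows → Grade takes values {N, E} — violation — fails.
(iv) {Section, Room} → Grade: every LHS value maps to a single RHS value — holds.
2 of the 4 dependencies hold.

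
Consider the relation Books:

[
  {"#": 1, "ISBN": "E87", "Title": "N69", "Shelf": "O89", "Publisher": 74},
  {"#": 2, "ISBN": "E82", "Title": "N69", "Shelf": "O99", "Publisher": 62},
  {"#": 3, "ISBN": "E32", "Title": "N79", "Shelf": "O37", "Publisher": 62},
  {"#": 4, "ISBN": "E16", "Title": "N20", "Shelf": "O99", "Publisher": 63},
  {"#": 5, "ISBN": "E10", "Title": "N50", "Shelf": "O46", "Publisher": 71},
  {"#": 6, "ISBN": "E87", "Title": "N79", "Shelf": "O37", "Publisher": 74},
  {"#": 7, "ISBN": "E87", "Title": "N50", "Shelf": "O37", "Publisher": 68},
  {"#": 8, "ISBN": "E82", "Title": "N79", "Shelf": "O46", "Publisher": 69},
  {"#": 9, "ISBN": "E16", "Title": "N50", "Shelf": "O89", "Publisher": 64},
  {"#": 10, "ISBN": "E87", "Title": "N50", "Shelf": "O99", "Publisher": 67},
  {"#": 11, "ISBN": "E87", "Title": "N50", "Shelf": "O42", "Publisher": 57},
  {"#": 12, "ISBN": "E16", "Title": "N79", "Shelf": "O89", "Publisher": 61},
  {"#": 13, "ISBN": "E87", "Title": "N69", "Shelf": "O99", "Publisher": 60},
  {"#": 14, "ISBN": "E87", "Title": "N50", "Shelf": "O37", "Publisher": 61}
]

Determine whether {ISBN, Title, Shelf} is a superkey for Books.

No

Rows 7 and 14 have the same {ISBN, Title, Shelf} value (ISBN=E87, Title=N50, Shelf=O37) but are distinct tuples, so {ISBN, Title, Shelf} does not determine every attribute — not a superkey.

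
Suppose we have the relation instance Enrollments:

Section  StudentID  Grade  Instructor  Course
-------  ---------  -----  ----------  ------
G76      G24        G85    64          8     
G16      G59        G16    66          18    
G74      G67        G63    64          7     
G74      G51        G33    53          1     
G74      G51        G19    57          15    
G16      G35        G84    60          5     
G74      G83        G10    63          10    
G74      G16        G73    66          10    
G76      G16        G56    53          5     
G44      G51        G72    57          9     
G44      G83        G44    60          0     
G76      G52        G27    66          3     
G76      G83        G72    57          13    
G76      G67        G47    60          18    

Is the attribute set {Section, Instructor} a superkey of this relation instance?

All 14 rows have distinct {Section, Instructor} values, so {Section, Instructor} → (all attributes) holds and {Section, Instructor} is a superkey.

Yes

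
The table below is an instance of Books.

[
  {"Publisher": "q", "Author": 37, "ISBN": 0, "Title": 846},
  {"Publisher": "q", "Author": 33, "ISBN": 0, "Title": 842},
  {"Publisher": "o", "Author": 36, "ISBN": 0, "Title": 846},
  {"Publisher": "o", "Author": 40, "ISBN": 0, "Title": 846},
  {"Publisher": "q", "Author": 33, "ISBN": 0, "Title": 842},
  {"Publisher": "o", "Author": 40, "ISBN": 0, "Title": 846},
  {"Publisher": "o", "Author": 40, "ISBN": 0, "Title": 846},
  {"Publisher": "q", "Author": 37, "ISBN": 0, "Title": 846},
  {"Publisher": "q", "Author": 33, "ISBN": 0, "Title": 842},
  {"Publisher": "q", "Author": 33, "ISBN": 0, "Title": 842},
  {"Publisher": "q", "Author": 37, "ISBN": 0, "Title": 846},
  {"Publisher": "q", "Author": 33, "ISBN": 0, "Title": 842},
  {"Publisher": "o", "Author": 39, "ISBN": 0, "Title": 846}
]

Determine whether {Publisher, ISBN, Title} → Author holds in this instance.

No

(Publisher=q, ISBN=0, Title=846): 3 rows → Author = 37, 37, 37 ✓
(Publisher=q, ISBN=0, Title=842): 5 rows → Author = 33, 33, 33, 33, 33 ✓
(Publisher=o, ISBN=0, Title=846): 5 rows → Author takes values {36, 40, 39} — violation
Two rows agree on {Publisher, ISBN, Title} but differ on Author, so {Publisher, ISBN, Title} → Author does not hold.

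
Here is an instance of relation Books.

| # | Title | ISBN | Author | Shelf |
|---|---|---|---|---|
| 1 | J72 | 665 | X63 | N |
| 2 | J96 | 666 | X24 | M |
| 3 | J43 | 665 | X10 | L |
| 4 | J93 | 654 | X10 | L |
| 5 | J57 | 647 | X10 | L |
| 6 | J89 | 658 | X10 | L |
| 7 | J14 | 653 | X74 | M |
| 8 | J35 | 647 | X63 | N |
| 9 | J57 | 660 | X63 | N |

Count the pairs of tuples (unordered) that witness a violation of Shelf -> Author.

Shelf=N: all 3 rows agree on Author — 0 pairs.
Shelf=M: violating pairs (2,7) — 1 pair.
Shelf=L: all 4 rows agree on Author — 0 pairs.

1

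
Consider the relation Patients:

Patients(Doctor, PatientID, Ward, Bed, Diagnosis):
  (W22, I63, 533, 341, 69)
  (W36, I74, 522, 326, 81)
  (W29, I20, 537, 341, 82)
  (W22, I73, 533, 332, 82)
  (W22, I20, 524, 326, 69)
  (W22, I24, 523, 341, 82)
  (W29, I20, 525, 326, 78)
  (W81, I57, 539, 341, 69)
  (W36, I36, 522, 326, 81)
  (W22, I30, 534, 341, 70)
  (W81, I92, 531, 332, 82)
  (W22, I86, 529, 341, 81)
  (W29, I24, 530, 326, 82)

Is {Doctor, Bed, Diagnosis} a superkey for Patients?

Two distinct rows share (Doctor=W36, Bed=326, Diagnosis=81), so {Doctor, Bed, Diagnosis} does not determine every attribute — not a superkey.

No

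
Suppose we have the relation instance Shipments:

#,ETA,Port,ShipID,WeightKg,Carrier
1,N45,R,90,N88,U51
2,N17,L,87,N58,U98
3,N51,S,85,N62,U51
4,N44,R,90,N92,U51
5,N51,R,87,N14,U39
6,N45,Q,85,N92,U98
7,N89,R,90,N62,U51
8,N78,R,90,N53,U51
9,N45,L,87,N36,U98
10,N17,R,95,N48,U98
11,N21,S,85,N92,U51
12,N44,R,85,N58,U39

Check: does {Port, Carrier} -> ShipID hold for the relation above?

(Port=R, Carrier=U51): rows 1, 4, 7, 8 → ShipID = 90, 90, 90, 90 ✓
(Port=L, Carrier=U98): rows 2, 9 → ShipID = 87, 87 ✓
(Port=S, Carrier=U51): rows 3, 11 → ShipID = 85, 85 ✓
(Port=R, Carrier=U39): rows 5, 12 → ShipID takes values {87, 85} — violation
(Port=Q, Carrier=U98): row 6 → ShipID = 85 ✓
(Port=R, Carrier=U98): row 10 → ShipID = 95 ✓
Two rows agree on {Port, Carrier} but differ on ShipID, so {Port, Carrier} -> ShipID does not hold.

No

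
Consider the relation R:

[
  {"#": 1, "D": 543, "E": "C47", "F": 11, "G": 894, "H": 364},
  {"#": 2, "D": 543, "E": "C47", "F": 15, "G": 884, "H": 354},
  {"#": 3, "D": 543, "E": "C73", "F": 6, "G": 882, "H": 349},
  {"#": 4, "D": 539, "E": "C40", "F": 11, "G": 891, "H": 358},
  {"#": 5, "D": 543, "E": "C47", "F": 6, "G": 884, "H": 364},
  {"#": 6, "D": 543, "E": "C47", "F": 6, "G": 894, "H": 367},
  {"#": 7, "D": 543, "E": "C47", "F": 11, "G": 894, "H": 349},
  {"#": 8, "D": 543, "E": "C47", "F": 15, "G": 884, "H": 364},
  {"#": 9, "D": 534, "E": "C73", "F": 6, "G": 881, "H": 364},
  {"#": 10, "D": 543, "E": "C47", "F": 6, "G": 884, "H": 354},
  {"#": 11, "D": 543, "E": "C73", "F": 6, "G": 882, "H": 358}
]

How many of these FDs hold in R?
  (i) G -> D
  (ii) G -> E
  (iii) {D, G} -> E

(i) G -> D: every LHS value maps to a single RHS value — holds.
(ii) G -> E: every LHS value maps to a single RHS value — holds.
(iii) {D, G} -> E: every LHS value maps to a single RHS value — holds.
3 of the 3 dependencies hold.

3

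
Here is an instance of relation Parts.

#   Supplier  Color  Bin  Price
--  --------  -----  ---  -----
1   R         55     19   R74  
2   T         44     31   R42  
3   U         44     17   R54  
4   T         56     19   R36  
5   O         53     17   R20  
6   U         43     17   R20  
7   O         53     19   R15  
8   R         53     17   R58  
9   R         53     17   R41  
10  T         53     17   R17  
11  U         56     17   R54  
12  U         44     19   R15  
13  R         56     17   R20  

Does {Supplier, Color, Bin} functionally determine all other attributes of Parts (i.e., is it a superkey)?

Rows 8 and 9 have the same {Supplier, Color, Bin} value (Supplier=R, Color=53, Bin=17) but are distinct tuples, so {Supplier, Color, Bin} does not determine every attribute — not a superkey.

No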